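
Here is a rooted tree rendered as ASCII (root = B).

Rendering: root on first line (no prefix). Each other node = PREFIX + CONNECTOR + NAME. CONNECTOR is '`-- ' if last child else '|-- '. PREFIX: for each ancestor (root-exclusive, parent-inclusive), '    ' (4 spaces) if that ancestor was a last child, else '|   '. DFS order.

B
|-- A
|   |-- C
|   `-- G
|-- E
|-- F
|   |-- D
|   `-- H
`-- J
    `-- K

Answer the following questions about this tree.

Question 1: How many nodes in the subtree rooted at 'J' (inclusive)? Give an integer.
Answer: 2

Derivation:
Subtree rooted at J contains: J, K
Count = 2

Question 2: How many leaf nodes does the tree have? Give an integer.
Answer: 6

Derivation:
Leaves (nodes with no children): C, D, E, G, H, K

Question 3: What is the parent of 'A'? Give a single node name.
Scan adjacency: A appears as child of B

Answer: B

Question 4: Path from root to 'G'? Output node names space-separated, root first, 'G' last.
Walk down from root: B -> A -> G

Answer: B A G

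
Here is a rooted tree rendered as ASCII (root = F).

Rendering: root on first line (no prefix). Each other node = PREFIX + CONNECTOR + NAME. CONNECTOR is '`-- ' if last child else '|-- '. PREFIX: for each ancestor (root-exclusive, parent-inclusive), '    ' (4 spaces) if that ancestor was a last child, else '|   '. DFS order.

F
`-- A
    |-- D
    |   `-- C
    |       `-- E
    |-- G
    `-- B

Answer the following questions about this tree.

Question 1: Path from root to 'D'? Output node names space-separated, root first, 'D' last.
Walk down from root: F -> A -> D

Answer: F A D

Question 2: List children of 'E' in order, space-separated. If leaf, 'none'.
Answer: none

Derivation:
Node E's children (from adjacency): (leaf)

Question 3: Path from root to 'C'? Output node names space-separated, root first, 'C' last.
Walk down from root: F -> A -> D -> C

Answer: F A D C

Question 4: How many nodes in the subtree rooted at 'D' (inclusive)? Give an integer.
Answer: 3

Derivation:
Subtree rooted at D contains: C, D, E
Count = 3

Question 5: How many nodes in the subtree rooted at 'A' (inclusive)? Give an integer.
Answer: 6

Derivation:
Subtree rooted at A contains: A, B, C, D, E, G
Count = 6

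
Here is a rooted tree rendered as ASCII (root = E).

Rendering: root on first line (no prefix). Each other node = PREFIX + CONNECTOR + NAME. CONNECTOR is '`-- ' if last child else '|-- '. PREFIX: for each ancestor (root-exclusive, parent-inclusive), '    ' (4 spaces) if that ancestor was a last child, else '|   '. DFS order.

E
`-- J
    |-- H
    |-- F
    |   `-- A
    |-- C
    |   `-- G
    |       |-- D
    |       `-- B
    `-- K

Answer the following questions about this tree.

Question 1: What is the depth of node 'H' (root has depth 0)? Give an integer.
Path from root to H: E -> J -> H
Depth = number of edges = 2

Answer: 2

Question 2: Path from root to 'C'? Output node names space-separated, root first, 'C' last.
Answer: E J C

Derivation:
Walk down from root: E -> J -> C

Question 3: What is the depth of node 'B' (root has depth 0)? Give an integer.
Answer: 4

Derivation:
Path from root to B: E -> J -> C -> G -> B
Depth = number of edges = 4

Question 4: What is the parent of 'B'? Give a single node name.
Scan adjacency: B appears as child of G

Answer: G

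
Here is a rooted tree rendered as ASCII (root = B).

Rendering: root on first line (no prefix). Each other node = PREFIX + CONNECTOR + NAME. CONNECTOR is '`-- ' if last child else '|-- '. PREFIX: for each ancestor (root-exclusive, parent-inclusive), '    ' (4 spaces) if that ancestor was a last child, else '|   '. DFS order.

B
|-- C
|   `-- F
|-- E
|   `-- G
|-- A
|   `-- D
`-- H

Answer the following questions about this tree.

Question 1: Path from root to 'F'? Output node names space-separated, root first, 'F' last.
Answer: B C F

Derivation:
Walk down from root: B -> C -> F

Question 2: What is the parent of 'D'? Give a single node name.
Answer: A

Derivation:
Scan adjacency: D appears as child of A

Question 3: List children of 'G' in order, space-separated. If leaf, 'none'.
Node G's children (from adjacency): (leaf)

Answer: none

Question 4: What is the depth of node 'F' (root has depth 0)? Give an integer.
Answer: 2

Derivation:
Path from root to F: B -> C -> F
Depth = number of edges = 2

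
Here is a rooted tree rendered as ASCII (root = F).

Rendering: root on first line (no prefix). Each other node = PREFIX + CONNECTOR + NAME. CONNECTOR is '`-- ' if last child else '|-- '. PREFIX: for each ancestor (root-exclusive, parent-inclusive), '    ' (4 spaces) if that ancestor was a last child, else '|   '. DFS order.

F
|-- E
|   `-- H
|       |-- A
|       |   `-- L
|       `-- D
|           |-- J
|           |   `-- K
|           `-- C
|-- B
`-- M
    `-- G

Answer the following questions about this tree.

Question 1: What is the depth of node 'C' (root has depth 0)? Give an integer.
Answer: 4

Derivation:
Path from root to C: F -> E -> H -> D -> C
Depth = number of edges = 4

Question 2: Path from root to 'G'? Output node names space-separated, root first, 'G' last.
Walk down from root: F -> M -> G

Answer: F M G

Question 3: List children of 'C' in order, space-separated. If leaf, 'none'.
Answer: none

Derivation:
Node C's children (from adjacency): (leaf)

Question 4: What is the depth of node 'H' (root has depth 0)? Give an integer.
Path from root to H: F -> E -> H
Depth = number of edges = 2

Answer: 2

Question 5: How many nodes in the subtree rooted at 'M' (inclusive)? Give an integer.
Subtree rooted at M contains: G, M
Count = 2

Answer: 2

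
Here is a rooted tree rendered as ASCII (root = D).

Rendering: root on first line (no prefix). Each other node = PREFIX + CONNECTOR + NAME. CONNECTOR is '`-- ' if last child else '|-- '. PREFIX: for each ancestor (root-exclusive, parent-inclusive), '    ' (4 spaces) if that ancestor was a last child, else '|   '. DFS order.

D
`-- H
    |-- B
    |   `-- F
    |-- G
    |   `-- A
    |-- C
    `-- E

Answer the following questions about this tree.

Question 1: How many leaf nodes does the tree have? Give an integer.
Answer: 4

Derivation:
Leaves (nodes with no children): A, C, E, F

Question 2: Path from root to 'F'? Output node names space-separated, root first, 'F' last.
Answer: D H B F

Derivation:
Walk down from root: D -> H -> B -> F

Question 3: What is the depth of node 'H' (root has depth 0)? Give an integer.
Answer: 1

Derivation:
Path from root to H: D -> H
Depth = number of edges = 1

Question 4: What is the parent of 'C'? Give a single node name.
Answer: H

Derivation:
Scan adjacency: C appears as child of H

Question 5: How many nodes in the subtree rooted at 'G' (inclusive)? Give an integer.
Answer: 2

Derivation:
Subtree rooted at G contains: A, G
Count = 2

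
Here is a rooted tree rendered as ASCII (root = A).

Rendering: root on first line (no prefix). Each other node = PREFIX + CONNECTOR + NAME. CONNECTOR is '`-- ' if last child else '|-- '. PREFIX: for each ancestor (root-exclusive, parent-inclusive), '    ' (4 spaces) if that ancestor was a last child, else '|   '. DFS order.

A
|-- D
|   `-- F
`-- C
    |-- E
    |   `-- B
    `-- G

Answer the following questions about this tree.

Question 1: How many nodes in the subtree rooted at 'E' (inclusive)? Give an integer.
Answer: 2

Derivation:
Subtree rooted at E contains: B, E
Count = 2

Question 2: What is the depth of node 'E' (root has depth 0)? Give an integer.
Path from root to E: A -> C -> E
Depth = number of edges = 2

Answer: 2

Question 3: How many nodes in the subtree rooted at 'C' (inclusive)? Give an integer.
Answer: 4

Derivation:
Subtree rooted at C contains: B, C, E, G
Count = 4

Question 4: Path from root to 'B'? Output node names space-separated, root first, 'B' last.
Answer: A C E B

Derivation:
Walk down from root: A -> C -> E -> B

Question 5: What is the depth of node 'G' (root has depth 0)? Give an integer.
Path from root to G: A -> C -> G
Depth = number of edges = 2

Answer: 2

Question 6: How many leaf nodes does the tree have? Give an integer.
Leaves (nodes with no children): B, F, G

Answer: 3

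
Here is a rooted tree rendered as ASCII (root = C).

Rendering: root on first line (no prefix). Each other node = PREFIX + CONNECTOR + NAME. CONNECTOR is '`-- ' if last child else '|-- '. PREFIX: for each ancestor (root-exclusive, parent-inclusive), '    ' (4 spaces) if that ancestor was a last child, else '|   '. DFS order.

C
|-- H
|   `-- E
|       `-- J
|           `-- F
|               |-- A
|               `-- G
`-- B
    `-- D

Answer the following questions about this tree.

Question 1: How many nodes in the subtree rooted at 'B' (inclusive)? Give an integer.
Answer: 2

Derivation:
Subtree rooted at B contains: B, D
Count = 2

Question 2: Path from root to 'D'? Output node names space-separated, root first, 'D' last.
Walk down from root: C -> B -> D

Answer: C B D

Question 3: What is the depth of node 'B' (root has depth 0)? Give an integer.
Path from root to B: C -> B
Depth = number of edges = 1

Answer: 1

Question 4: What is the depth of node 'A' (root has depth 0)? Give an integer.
Answer: 5

Derivation:
Path from root to A: C -> H -> E -> J -> F -> A
Depth = number of edges = 5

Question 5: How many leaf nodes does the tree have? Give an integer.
Answer: 3

Derivation:
Leaves (nodes with no children): A, D, G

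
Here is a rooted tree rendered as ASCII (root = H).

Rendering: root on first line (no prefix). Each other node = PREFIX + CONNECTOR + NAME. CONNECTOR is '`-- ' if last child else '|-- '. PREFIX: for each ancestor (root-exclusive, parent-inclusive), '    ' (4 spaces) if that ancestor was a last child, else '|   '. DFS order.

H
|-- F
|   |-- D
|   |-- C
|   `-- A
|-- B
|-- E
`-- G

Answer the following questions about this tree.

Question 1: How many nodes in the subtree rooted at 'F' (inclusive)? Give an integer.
Subtree rooted at F contains: A, C, D, F
Count = 4

Answer: 4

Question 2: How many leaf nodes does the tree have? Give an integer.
Answer: 6

Derivation:
Leaves (nodes with no children): A, B, C, D, E, G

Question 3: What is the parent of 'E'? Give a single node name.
Scan adjacency: E appears as child of H

Answer: H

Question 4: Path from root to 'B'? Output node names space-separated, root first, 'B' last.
Walk down from root: H -> B

Answer: H B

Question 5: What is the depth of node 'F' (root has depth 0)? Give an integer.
Path from root to F: H -> F
Depth = number of edges = 1

Answer: 1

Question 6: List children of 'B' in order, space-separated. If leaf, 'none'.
Node B's children (from adjacency): (leaf)

Answer: none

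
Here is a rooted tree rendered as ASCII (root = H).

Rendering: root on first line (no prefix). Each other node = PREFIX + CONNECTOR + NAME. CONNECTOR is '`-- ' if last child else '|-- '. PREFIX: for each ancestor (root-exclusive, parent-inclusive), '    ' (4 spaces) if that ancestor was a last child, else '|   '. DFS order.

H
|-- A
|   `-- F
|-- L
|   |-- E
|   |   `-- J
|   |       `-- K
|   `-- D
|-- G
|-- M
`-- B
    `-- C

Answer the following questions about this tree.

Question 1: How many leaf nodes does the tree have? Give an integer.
Leaves (nodes with no children): C, D, F, G, K, M

Answer: 6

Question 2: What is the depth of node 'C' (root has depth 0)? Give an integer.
Path from root to C: H -> B -> C
Depth = number of edges = 2

Answer: 2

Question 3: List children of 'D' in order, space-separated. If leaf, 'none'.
Node D's children (from adjacency): (leaf)

Answer: none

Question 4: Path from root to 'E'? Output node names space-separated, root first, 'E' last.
Answer: H L E

Derivation:
Walk down from root: H -> L -> E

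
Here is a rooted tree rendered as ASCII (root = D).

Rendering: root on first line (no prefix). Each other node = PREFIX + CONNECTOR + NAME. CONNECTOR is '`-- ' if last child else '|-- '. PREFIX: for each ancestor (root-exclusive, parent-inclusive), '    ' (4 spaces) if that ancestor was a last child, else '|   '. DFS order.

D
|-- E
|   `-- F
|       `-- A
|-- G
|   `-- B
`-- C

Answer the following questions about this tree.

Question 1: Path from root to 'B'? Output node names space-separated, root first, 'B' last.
Answer: D G B

Derivation:
Walk down from root: D -> G -> B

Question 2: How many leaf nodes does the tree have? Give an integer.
Answer: 3

Derivation:
Leaves (nodes with no children): A, B, C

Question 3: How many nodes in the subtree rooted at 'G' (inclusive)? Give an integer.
Answer: 2

Derivation:
Subtree rooted at G contains: B, G
Count = 2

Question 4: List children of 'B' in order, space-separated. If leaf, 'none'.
Answer: none

Derivation:
Node B's children (from adjacency): (leaf)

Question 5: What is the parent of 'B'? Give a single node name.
Answer: G

Derivation:
Scan adjacency: B appears as child of G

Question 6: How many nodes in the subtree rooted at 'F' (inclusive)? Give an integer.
Subtree rooted at F contains: A, F
Count = 2

Answer: 2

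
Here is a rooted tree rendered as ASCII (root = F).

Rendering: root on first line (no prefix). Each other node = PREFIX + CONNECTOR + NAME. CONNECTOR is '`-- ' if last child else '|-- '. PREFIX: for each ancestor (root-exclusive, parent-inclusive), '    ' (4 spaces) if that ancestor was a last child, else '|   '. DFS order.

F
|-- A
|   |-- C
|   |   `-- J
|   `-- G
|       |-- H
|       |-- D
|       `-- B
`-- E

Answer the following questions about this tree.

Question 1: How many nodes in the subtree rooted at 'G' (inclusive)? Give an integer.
Answer: 4

Derivation:
Subtree rooted at G contains: B, D, G, H
Count = 4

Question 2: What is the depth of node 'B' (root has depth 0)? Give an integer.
Path from root to B: F -> A -> G -> B
Depth = number of edges = 3

Answer: 3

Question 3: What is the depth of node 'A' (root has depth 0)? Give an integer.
Answer: 1

Derivation:
Path from root to A: F -> A
Depth = number of edges = 1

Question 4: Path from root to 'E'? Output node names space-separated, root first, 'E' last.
Answer: F E

Derivation:
Walk down from root: F -> E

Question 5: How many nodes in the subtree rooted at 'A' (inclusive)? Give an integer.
Subtree rooted at A contains: A, B, C, D, G, H, J
Count = 7

Answer: 7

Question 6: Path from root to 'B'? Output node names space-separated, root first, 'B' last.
Answer: F A G B

Derivation:
Walk down from root: F -> A -> G -> B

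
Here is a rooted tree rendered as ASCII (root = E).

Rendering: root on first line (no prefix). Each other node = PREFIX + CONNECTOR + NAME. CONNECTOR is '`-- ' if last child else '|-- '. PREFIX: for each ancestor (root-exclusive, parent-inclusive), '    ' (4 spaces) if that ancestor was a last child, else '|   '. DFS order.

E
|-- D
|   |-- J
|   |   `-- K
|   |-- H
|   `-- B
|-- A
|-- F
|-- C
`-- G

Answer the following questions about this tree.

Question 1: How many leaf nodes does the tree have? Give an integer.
Leaves (nodes with no children): A, B, C, F, G, H, K

Answer: 7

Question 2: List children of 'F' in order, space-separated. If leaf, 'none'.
Answer: none

Derivation:
Node F's children (from adjacency): (leaf)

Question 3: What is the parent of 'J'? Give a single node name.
Scan adjacency: J appears as child of D

Answer: D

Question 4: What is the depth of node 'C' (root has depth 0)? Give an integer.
Answer: 1

Derivation:
Path from root to C: E -> C
Depth = number of edges = 1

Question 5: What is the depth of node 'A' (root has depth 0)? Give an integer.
Path from root to A: E -> A
Depth = number of edges = 1

Answer: 1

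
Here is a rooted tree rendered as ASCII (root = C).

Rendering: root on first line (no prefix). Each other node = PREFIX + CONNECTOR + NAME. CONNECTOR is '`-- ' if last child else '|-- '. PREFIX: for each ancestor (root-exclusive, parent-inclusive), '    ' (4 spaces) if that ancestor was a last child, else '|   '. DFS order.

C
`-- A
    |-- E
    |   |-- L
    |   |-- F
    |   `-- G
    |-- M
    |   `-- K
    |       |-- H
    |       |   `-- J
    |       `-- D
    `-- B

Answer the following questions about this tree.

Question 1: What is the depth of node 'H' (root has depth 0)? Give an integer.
Answer: 4

Derivation:
Path from root to H: C -> A -> M -> K -> H
Depth = number of edges = 4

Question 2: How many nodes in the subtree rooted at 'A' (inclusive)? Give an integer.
Subtree rooted at A contains: A, B, D, E, F, G, H, J, K, L, M
Count = 11

Answer: 11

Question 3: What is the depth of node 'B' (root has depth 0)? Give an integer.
Path from root to B: C -> A -> B
Depth = number of edges = 2

Answer: 2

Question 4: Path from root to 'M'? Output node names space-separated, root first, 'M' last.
Answer: C A M

Derivation:
Walk down from root: C -> A -> M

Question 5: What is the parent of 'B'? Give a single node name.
Answer: A

Derivation:
Scan adjacency: B appears as child of A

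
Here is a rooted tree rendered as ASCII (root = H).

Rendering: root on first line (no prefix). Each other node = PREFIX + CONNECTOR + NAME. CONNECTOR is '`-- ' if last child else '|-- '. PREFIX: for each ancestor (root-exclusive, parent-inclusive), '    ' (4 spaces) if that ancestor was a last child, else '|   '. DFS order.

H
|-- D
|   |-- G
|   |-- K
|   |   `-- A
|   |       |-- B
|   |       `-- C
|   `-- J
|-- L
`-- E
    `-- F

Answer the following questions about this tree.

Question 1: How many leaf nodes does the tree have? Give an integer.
Answer: 6

Derivation:
Leaves (nodes with no children): B, C, F, G, J, L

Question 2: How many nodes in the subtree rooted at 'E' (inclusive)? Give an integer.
Answer: 2

Derivation:
Subtree rooted at E contains: E, F
Count = 2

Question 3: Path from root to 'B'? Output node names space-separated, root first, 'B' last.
Answer: H D K A B

Derivation:
Walk down from root: H -> D -> K -> A -> B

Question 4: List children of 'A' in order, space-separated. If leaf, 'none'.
Answer: B C

Derivation:
Node A's children (from adjacency): B, C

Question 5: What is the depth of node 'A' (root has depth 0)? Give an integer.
Path from root to A: H -> D -> K -> A
Depth = number of edges = 3

Answer: 3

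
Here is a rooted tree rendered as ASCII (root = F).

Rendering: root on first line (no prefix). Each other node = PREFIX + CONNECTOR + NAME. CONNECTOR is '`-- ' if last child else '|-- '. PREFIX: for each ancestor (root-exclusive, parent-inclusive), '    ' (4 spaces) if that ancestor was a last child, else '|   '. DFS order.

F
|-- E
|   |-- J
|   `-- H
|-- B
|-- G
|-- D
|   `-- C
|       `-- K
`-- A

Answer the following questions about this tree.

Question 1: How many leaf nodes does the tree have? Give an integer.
Leaves (nodes with no children): A, B, G, H, J, K

Answer: 6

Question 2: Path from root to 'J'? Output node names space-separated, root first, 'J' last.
Walk down from root: F -> E -> J

Answer: F E J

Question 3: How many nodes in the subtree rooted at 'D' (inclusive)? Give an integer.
Answer: 3

Derivation:
Subtree rooted at D contains: C, D, K
Count = 3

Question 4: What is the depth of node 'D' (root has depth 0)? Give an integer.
Answer: 1

Derivation:
Path from root to D: F -> D
Depth = number of edges = 1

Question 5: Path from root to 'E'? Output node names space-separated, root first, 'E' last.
Walk down from root: F -> E

Answer: F E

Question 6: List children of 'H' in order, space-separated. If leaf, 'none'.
Node H's children (from adjacency): (leaf)

Answer: none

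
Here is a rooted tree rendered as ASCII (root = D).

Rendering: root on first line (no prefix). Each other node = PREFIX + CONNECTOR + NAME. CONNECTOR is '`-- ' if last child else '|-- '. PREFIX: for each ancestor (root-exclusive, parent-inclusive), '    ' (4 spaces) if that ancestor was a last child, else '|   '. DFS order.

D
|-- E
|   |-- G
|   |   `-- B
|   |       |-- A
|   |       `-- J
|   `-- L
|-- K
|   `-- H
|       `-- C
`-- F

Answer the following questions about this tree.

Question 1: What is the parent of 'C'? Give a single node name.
Scan adjacency: C appears as child of H

Answer: H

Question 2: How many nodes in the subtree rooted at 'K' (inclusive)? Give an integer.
Subtree rooted at K contains: C, H, K
Count = 3

Answer: 3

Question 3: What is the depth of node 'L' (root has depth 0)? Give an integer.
Answer: 2

Derivation:
Path from root to L: D -> E -> L
Depth = number of edges = 2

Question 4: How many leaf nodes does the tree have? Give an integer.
Answer: 5

Derivation:
Leaves (nodes with no children): A, C, F, J, L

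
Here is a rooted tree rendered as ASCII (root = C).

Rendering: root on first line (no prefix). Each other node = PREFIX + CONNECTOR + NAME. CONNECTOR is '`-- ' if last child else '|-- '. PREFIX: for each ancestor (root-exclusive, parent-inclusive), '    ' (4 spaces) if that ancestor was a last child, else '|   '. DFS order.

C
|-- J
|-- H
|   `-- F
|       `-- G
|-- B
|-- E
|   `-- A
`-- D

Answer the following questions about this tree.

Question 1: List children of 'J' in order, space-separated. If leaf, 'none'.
Answer: none

Derivation:
Node J's children (from adjacency): (leaf)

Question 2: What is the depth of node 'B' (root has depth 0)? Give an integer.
Answer: 1

Derivation:
Path from root to B: C -> B
Depth = number of edges = 1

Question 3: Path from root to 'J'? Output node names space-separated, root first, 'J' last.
Walk down from root: C -> J

Answer: C J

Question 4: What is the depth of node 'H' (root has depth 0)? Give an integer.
Answer: 1

Derivation:
Path from root to H: C -> H
Depth = number of edges = 1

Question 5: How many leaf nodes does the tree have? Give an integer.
Leaves (nodes with no children): A, B, D, G, J

Answer: 5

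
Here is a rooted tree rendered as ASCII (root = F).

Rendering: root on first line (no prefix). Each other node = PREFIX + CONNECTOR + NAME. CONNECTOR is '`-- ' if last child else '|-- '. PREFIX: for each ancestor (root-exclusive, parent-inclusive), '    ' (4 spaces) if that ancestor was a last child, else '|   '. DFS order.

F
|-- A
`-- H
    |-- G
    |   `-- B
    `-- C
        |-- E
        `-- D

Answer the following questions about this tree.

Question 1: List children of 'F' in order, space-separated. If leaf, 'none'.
Node F's children (from adjacency): A, H

Answer: A H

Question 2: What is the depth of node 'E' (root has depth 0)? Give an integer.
Answer: 3

Derivation:
Path from root to E: F -> H -> C -> E
Depth = number of edges = 3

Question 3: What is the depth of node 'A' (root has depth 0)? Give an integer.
Path from root to A: F -> A
Depth = number of edges = 1

Answer: 1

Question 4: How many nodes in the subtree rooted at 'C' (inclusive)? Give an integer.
Subtree rooted at C contains: C, D, E
Count = 3

Answer: 3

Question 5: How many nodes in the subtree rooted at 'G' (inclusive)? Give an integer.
Answer: 2

Derivation:
Subtree rooted at G contains: B, G
Count = 2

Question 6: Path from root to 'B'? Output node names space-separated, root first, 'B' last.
Answer: F H G B

Derivation:
Walk down from root: F -> H -> G -> B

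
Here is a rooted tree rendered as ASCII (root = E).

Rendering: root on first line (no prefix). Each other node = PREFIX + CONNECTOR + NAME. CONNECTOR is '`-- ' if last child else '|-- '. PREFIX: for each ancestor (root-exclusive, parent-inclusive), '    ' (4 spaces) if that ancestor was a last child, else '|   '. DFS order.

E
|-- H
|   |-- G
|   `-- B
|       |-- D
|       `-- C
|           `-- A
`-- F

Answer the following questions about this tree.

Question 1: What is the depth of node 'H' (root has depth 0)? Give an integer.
Path from root to H: E -> H
Depth = number of edges = 1

Answer: 1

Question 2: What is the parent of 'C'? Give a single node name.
Scan adjacency: C appears as child of B

Answer: B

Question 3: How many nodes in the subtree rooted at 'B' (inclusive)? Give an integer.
Subtree rooted at B contains: A, B, C, D
Count = 4

Answer: 4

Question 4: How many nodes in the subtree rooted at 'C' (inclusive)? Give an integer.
Subtree rooted at C contains: A, C
Count = 2

Answer: 2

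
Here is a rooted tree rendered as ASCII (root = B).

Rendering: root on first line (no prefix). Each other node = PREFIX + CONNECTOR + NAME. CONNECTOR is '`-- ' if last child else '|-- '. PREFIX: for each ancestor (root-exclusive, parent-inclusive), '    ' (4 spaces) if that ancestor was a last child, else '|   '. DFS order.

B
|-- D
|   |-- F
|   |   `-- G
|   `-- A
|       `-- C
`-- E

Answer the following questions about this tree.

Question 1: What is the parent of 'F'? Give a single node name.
Answer: D

Derivation:
Scan adjacency: F appears as child of D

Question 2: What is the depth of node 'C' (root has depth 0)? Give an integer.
Path from root to C: B -> D -> A -> C
Depth = number of edges = 3

Answer: 3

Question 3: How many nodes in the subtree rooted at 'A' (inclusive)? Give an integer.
Answer: 2

Derivation:
Subtree rooted at A contains: A, C
Count = 2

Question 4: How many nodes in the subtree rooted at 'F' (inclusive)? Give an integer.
Subtree rooted at F contains: F, G
Count = 2

Answer: 2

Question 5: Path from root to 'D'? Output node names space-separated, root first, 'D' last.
Answer: B D

Derivation:
Walk down from root: B -> D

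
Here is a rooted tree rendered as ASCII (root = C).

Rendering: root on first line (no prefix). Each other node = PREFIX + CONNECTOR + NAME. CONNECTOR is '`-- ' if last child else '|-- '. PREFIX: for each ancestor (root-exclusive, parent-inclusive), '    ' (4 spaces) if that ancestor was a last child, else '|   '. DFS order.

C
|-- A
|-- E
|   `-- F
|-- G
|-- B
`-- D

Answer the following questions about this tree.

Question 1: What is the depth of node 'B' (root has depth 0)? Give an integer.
Answer: 1

Derivation:
Path from root to B: C -> B
Depth = number of edges = 1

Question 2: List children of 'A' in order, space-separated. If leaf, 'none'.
Node A's children (from adjacency): (leaf)

Answer: none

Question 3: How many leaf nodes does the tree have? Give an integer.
Answer: 5

Derivation:
Leaves (nodes with no children): A, B, D, F, G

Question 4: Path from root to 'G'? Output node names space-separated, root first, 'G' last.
Answer: C G

Derivation:
Walk down from root: C -> G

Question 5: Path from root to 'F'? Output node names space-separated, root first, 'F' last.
Answer: C E F

Derivation:
Walk down from root: C -> E -> F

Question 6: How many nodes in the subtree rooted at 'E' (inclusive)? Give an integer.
Answer: 2

Derivation:
Subtree rooted at E contains: E, F
Count = 2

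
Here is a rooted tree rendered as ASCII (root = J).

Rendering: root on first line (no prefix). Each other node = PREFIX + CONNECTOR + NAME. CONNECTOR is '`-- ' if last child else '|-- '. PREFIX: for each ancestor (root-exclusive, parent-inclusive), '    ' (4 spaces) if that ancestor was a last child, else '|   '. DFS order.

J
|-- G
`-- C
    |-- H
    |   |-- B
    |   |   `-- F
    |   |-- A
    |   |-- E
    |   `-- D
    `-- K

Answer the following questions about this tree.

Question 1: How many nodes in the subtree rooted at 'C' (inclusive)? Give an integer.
Answer: 8

Derivation:
Subtree rooted at C contains: A, B, C, D, E, F, H, K
Count = 8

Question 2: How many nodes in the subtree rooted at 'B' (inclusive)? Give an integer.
Subtree rooted at B contains: B, F
Count = 2

Answer: 2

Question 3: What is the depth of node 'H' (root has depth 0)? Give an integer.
Path from root to H: J -> C -> H
Depth = number of edges = 2

Answer: 2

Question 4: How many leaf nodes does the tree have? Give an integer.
Answer: 6

Derivation:
Leaves (nodes with no children): A, D, E, F, G, K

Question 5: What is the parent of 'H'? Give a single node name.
Answer: C

Derivation:
Scan adjacency: H appears as child of C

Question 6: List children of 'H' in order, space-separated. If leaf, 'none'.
Answer: B A E D

Derivation:
Node H's children (from adjacency): B, A, E, D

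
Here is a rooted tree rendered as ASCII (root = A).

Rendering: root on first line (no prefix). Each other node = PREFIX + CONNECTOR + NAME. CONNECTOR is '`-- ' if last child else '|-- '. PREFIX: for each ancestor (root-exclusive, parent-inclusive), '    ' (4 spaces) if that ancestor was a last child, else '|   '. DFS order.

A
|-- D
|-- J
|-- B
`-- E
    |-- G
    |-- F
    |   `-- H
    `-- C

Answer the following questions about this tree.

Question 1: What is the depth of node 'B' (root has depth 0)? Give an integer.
Path from root to B: A -> B
Depth = number of edges = 1

Answer: 1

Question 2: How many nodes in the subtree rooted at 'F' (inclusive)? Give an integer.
Subtree rooted at F contains: F, H
Count = 2

Answer: 2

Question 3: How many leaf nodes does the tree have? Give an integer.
Leaves (nodes with no children): B, C, D, G, H, J

Answer: 6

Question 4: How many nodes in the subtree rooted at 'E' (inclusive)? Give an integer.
Subtree rooted at E contains: C, E, F, G, H
Count = 5

Answer: 5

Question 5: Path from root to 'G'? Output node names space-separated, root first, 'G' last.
Walk down from root: A -> E -> G

Answer: A E G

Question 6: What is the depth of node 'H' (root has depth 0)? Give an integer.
Answer: 3

Derivation:
Path from root to H: A -> E -> F -> H
Depth = number of edges = 3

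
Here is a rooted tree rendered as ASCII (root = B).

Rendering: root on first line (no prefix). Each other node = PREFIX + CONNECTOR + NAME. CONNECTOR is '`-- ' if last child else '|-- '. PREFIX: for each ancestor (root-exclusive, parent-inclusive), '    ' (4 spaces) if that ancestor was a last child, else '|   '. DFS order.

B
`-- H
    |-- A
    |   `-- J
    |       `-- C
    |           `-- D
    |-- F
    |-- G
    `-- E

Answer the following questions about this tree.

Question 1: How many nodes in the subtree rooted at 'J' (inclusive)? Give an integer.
Subtree rooted at J contains: C, D, J
Count = 3

Answer: 3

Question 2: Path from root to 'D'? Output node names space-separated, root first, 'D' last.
Answer: B H A J C D

Derivation:
Walk down from root: B -> H -> A -> J -> C -> D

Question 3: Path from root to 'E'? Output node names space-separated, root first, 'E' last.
Walk down from root: B -> H -> E

Answer: B H E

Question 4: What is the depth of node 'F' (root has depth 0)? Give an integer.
Path from root to F: B -> H -> F
Depth = number of edges = 2

Answer: 2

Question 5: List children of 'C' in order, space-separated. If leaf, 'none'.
Node C's children (from adjacency): D

Answer: D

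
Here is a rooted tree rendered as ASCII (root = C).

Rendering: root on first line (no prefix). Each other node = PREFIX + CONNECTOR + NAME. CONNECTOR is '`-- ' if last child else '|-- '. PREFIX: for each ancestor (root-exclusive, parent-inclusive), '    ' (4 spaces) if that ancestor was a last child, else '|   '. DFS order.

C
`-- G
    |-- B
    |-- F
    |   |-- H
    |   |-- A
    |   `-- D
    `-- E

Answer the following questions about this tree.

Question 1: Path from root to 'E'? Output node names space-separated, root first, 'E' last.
Walk down from root: C -> G -> E

Answer: C G E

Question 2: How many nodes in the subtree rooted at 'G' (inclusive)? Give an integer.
Subtree rooted at G contains: A, B, D, E, F, G, H
Count = 7

Answer: 7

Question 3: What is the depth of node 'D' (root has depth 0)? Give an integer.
Path from root to D: C -> G -> F -> D
Depth = number of edges = 3

Answer: 3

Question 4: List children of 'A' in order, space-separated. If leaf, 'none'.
Node A's children (from adjacency): (leaf)

Answer: none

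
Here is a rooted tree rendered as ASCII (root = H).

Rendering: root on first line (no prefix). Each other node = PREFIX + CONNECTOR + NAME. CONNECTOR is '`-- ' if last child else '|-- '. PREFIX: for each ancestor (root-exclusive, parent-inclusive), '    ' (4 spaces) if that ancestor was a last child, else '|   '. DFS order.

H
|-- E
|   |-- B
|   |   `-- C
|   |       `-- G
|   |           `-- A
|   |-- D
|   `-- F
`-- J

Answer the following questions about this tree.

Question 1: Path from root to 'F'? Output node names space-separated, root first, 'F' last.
Walk down from root: H -> E -> F

Answer: H E F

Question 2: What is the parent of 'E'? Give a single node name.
Scan adjacency: E appears as child of H

Answer: H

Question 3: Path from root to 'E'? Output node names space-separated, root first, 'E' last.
Walk down from root: H -> E

Answer: H E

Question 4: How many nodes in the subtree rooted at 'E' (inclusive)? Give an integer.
Subtree rooted at E contains: A, B, C, D, E, F, G
Count = 7

Answer: 7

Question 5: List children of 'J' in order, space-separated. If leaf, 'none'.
Node J's children (from adjacency): (leaf)

Answer: none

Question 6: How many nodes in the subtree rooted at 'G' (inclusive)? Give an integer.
Answer: 2

Derivation:
Subtree rooted at G contains: A, G
Count = 2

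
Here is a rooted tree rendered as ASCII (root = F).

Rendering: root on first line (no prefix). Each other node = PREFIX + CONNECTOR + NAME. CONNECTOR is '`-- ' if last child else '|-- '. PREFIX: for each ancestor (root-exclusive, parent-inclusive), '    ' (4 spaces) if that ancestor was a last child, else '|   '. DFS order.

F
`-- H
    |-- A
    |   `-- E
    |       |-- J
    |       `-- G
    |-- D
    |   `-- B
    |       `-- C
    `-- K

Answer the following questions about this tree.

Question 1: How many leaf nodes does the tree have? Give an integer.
Leaves (nodes with no children): C, G, J, K

Answer: 4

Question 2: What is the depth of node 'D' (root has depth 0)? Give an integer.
Answer: 2

Derivation:
Path from root to D: F -> H -> D
Depth = number of edges = 2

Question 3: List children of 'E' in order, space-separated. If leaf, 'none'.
Node E's children (from adjacency): J, G

Answer: J G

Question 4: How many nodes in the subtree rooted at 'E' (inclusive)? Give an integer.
Answer: 3

Derivation:
Subtree rooted at E contains: E, G, J
Count = 3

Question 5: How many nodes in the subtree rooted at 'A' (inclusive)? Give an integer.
Answer: 4

Derivation:
Subtree rooted at A contains: A, E, G, J
Count = 4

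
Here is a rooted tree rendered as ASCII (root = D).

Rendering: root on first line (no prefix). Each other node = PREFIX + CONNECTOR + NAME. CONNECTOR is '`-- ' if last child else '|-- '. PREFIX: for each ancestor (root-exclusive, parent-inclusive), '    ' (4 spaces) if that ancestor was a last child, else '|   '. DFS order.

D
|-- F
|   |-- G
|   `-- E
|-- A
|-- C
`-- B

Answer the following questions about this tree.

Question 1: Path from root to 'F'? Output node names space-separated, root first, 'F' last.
Walk down from root: D -> F

Answer: D F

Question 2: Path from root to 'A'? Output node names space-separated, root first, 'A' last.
Walk down from root: D -> A

Answer: D A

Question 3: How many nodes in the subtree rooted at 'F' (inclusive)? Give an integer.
Answer: 3

Derivation:
Subtree rooted at F contains: E, F, G
Count = 3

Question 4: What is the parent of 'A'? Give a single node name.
Answer: D

Derivation:
Scan adjacency: A appears as child of D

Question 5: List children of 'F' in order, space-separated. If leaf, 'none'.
Answer: G E

Derivation:
Node F's children (from adjacency): G, E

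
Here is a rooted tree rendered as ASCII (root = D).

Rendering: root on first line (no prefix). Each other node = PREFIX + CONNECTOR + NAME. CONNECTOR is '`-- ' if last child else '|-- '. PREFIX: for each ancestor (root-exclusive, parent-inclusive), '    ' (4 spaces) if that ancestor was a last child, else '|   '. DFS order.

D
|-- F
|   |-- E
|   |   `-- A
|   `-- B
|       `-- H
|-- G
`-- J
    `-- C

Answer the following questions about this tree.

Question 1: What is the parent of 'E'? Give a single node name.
Scan adjacency: E appears as child of F

Answer: F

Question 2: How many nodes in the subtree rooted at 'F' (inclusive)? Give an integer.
Answer: 5

Derivation:
Subtree rooted at F contains: A, B, E, F, H
Count = 5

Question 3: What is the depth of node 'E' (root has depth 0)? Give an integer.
Answer: 2

Derivation:
Path from root to E: D -> F -> E
Depth = number of edges = 2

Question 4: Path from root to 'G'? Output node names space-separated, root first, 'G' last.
Walk down from root: D -> G

Answer: D G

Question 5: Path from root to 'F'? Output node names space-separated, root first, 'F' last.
Answer: D F

Derivation:
Walk down from root: D -> F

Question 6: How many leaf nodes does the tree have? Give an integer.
Answer: 4

Derivation:
Leaves (nodes with no children): A, C, G, H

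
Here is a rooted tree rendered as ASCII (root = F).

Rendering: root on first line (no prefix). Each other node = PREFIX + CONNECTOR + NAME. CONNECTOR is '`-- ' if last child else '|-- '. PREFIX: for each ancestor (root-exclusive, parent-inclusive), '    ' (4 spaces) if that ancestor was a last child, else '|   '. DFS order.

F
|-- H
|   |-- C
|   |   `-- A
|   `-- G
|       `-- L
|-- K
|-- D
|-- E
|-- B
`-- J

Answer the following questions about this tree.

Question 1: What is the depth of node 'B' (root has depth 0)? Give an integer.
Answer: 1

Derivation:
Path from root to B: F -> B
Depth = number of edges = 1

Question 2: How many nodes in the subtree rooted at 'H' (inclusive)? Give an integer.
Subtree rooted at H contains: A, C, G, H, L
Count = 5

Answer: 5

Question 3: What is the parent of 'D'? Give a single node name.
Scan adjacency: D appears as child of F

Answer: F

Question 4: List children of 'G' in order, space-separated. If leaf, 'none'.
Node G's children (from adjacency): L

Answer: L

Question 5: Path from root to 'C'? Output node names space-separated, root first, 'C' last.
Answer: F H C

Derivation:
Walk down from root: F -> H -> C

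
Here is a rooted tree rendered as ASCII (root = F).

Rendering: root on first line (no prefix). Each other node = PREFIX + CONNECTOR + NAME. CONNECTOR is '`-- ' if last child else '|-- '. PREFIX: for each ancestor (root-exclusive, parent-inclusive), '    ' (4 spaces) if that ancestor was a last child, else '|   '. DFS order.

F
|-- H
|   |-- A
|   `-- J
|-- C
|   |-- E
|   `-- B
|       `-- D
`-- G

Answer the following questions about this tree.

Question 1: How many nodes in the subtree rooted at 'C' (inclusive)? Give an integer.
Answer: 4

Derivation:
Subtree rooted at C contains: B, C, D, E
Count = 4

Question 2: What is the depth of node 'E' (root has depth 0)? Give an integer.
Path from root to E: F -> C -> E
Depth = number of edges = 2

Answer: 2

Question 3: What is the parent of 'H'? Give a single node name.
Scan adjacency: H appears as child of F

Answer: F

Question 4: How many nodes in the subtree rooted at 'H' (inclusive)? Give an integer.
Answer: 3

Derivation:
Subtree rooted at H contains: A, H, J
Count = 3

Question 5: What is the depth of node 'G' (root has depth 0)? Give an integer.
Answer: 1

Derivation:
Path from root to G: F -> G
Depth = number of edges = 1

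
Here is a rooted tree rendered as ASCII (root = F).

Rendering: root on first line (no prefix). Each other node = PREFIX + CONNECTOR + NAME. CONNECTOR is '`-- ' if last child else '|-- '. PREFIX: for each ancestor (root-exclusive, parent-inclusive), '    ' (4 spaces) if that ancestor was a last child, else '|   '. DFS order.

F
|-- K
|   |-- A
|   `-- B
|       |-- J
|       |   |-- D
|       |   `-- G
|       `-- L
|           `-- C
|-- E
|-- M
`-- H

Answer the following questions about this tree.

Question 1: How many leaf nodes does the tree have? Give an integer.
Answer: 7

Derivation:
Leaves (nodes with no children): A, C, D, E, G, H, M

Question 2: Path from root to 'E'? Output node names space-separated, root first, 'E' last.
Answer: F E

Derivation:
Walk down from root: F -> E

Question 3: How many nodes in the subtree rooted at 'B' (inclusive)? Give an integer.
Answer: 6

Derivation:
Subtree rooted at B contains: B, C, D, G, J, L
Count = 6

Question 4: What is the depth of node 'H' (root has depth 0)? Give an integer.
Path from root to H: F -> H
Depth = number of edges = 1

Answer: 1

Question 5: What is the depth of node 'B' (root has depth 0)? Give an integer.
Answer: 2

Derivation:
Path from root to B: F -> K -> B
Depth = number of edges = 2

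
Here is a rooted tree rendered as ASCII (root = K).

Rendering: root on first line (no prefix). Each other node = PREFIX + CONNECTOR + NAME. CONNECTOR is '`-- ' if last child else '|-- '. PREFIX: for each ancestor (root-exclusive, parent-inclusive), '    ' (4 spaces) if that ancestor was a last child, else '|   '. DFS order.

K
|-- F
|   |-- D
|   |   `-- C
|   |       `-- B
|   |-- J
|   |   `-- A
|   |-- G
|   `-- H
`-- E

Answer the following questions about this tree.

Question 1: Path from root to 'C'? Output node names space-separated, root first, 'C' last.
Answer: K F D C

Derivation:
Walk down from root: K -> F -> D -> C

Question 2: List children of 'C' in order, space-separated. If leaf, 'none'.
Node C's children (from adjacency): B

Answer: B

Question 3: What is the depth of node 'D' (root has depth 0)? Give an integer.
Path from root to D: K -> F -> D
Depth = number of edges = 2

Answer: 2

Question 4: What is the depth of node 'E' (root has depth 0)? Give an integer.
Answer: 1

Derivation:
Path from root to E: K -> E
Depth = number of edges = 1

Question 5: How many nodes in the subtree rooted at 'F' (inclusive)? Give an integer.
Subtree rooted at F contains: A, B, C, D, F, G, H, J
Count = 8

Answer: 8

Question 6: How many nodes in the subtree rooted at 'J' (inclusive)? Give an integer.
Subtree rooted at J contains: A, J
Count = 2

Answer: 2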